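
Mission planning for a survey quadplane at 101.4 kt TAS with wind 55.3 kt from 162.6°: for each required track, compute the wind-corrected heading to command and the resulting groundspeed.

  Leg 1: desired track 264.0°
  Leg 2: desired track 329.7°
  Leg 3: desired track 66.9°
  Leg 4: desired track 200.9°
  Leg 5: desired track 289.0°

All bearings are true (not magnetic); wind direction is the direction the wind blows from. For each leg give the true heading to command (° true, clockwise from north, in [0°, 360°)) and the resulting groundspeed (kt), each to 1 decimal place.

Leg 1: heading=231.7°, groundspeed=96.6 kt
Leg 2: heading=322.7°, groundspeed=154.5 kt
Leg 3: heading=99.8°, groundspeed=90.7 kt
Leg 4: heading=181.1°, groundspeed=52.0 kt
Leg 5: heading=263.0°, groundspeed=123.9 kt

Leg 1: desired track 264.0°; wind correction -32.3° → command heading 231.7°, groundspeed 96.6 kt
Leg 2: desired track 329.7°; wind correction -7.0° → command heading 322.7°, groundspeed 154.5 kt
Leg 3: desired track 66.9°; wind correction +32.9° → command heading 99.8°, groundspeed 90.7 kt
Leg 4: desired track 200.9°; wind correction -19.8° → command heading 181.1°, groundspeed 52.0 kt
Leg 5: desired track 289.0°; wind correction -26.0° → command heading 263.0°, groundspeed 123.9 kt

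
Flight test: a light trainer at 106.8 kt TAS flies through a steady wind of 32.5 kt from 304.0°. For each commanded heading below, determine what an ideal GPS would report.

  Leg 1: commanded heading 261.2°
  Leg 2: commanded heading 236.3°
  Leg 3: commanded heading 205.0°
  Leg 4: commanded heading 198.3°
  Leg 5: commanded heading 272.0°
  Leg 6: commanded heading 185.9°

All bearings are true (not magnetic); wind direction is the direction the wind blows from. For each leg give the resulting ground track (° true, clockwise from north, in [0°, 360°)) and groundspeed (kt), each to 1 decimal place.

Leg 1: track=246.3°, groundspeed=85.8 kt
Leg 2: track=218.6°, groundspeed=99.1 kt
Leg 3: track=189.0°, groundspeed=116.4 kt
Leg 4: track=183.2°, groundspeed=119.8 kt
Leg 5: track=259.7°, groundspeed=81.1 kt
Leg 6: track=172.7°, groundspeed=125.4 kt

Leg 1: heading 261.2°; drift -14.9° → track 246.3°, groundspeed 85.8 kt
Leg 2: heading 236.3°; drift -17.7° → track 218.6°, groundspeed 99.1 kt
Leg 3: heading 205.0°; drift -16.0° → track 189.0°, groundspeed 116.4 kt
Leg 4: heading 198.3°; drift -15.1° → track 183.2°, groundspeed 119.8 kt
Leg 5: heading 272.0°; drift -12.3° → track 259.7°, groundspeed 81.1 kt
Leg 6: heading 185.9°; drift -13.2° → track 172.7°, groundspeed 125.4 kt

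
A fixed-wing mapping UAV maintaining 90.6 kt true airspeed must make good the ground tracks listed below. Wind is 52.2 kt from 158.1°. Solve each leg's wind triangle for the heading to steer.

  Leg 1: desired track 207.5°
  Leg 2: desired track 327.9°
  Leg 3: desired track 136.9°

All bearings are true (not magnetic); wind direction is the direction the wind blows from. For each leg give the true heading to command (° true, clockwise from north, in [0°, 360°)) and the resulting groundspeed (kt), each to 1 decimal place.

Leg 1: desired track 207.5°; wind correction -25.9° → command heading 181.6°, groundspeed 47.5 kt
Leg 2: desired track 327.9°; wind correction -5.9° → command heading 322.0°, groundspeed 141.5 kt
Leg 3: desired track 136.9°; wind correction +12.0° → command heading 148.9°, groundspeed 39.9 kt

Leg 1: heading=181.6°, groundspeed=47.5 kt
Leg 2: heading=322.0°, groundspeed=141.5 kt
Leg 3: heading=148.9°, groundspeed=39.9 kt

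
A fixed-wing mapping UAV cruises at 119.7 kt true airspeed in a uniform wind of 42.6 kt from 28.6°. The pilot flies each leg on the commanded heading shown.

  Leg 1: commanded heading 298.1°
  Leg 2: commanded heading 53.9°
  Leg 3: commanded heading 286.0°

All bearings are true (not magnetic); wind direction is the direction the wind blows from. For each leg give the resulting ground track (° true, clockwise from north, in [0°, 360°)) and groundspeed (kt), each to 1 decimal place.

Leg 1: heading 298.1°; drift -19.5° → track 278.6°, groundspeed 127.4 kt
Leg 2: heading 53.9°; drift +12.6° → track 66.5°, groundspeed 83.2 kt
Leg 3: heading 286.0°; drift -17.9° → track 268.1°, groundspeed 135.5 kt

Leg 1: track=278.6°, groundspeed=127.4 kt
Leg 2: track=66.5°, groundspeed=83.2 kt
Leg 3: track=268.1°, groundspeed=135.5 kt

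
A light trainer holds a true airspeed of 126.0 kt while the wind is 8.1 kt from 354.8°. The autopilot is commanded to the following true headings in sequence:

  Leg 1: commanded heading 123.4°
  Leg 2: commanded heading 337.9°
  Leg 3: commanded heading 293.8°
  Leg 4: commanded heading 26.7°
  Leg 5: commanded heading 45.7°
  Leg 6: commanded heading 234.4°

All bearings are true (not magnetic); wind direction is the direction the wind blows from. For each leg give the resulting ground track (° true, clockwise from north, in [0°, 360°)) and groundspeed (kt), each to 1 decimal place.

Leg 1: heading 123.4°; drift +2.8° → track 126.2°, groundspeed 131.2 kt
Leg 2: heading 337.9°; drift -1.1° → track 336.8°, groundspeed 118.3 kt
Leg 3: heading 293.8°; drift -3.3° → track 290.5°, groundspeed 122.3 kt
Leg 4: heading 26.7°; drift +2.1° → track 28.8°, groundspeed 119.2 kt
Leg 5: heading 45.7°; drift +3.0° → track 48.7°, groundspeed 121.1 kt
Leg 6: heading 234.4°; drift -3.1° → track 231.3°, groundspeed 130.3 kt

Leg 1: track=126.2°, groundspeed=131.2 kt
Leg 2: track=336.8°, groundspeed=118.3 kt
Leg 3: track=290.5°, groundspeed=122.3 kt
Leg 4: track=28.8°, groundspeed=119.2 kt
Leg 5: track=48.7°, groundspeed=121.1 kt
Leg 6: track=231.3°, groundspeed=130.3 kt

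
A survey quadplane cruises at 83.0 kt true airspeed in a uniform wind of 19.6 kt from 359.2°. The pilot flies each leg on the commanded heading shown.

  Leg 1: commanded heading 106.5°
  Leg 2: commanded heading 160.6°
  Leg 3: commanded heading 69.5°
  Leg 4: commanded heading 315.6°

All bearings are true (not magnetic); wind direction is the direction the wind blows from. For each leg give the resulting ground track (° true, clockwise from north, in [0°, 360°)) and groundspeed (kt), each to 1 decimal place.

Leg 1: track=118.4°, groundspeed=90.8 kt
Leg 2: track=164.1°, groundspeed=101.8 kt
Leg 3: track=83.1°, groundspeed=78.6 kt
Leg 4: track=304.5°, groundspeed=70.1 kt

Leg 1: heading 106.5°; drift +11.9° → track 118.4°, groundspeed 90.8 kt
Leg 2: heading 160.6°; drift +3.5° → track 164.1°, groundspeed 101.8 kt
Leg 3: heading 69.5°; drift +13.6° → track 83.1°, groundspeed 78.6 kt
Leg 4: heading 315.6°; drift -11.1° → track 304.5°, groundspeed 70.1 kt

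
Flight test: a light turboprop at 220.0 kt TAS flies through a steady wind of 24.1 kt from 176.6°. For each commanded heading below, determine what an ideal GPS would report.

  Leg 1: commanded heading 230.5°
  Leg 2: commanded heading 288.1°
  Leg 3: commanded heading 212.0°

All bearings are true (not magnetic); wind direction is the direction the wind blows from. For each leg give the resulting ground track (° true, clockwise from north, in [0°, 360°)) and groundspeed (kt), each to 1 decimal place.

Leg 1: heading 230.5°; drift +5.4° → track 235.9°, groundspeed 206.7 kt
Leg 2: heading 288.1°; drift +5.6° → track 293.7°, groundspeed 229.9 kt
Leg 3: heading 212.0°; drift +4.0° → track 216.0°, groundspeed 200.8 kt

Leg 1: track=235.9°, groundspeed=206.7 kt
Leg 2: track=293.7°, groundspeed=229.9 kt
Leg 3: track=216.0°, groundspeed=200.8 kt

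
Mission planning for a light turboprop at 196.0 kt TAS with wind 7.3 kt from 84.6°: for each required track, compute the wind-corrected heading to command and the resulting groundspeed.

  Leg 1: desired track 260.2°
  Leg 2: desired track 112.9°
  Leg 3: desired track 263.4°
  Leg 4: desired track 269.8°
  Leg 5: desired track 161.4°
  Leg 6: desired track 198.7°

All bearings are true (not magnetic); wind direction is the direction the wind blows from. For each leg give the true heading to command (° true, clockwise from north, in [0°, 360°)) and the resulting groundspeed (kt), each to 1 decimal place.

Leg 1: heading=260.0°, groundspeed=203.3 kt
Leg 2: heading=111.9°, groundspeed=189.5 kt
Leg 3: heading=263.4°, groundspeed=203.3 kt
Leg 4: heading=270.0°, groundspeed=203.3 kt
Leg 5: heading=159.3°, groundspeed=194.2 kt
Leg 6: heading=196.8°, groundspeed=198.9 kt

Leg 1: desired track 260.2°; wind correction -0.2° → command heading 260.0°, groundspeed 203.3 kt
Leg 2: desired track 112.9°; wind correction -1.0° → command heading 111.9°, groundspeed 189.5 kt
Leg 3: desired track 263.4°; wind correction +0.0° → command heading 263.4°, groundspeed 203.3 kt
Leg 4: desired track 269.8°; wind correction +0.2° → command heading 270.0°, groundspeed 203.3 kt
Leg 5: desired track 161.4°; wind correction -2.1° → command heading 159.3°, groundspeed 194.2 kt
Leg 6: desired track 198.7°; wind correction -1.9° → command heading 196.8°, groundspeed 198.9 kt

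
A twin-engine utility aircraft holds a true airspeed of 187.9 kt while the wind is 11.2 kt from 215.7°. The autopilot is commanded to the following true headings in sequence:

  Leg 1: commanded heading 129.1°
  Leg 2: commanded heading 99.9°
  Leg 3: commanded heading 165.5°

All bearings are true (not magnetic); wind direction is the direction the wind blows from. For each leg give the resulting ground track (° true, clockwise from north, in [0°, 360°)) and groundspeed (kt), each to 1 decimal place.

Leg 1: heading 129.1°; drift -3.4° → track 125.7°, groundspeed 187.6 kt
Leg 2: heading 99.9°; drift -3.0° → track 96.9°, groundspeed 193.0 kt
Leg 3: heading 165.5°; drift -2.7° → track 162.8°, groundspeed 180.9 kt

Leg 1: track=125.7°, groundspeed=187.6 kt
Leg 2: track=96.9°, groundspeed=193.0 kt
Leg 3: track=162.8°, groundspeed=180.9 kt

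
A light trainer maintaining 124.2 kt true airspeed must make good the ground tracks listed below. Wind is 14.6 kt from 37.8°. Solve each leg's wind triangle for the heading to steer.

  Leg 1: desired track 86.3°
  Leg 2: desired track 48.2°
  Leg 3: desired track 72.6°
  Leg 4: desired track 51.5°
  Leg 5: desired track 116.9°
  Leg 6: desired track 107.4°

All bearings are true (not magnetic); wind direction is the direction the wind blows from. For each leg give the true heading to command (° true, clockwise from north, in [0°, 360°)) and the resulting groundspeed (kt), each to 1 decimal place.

Leg 1: desired track 86.3°; wind correction -5.1° → command heading 81.2°, groundspeed 114.0 kt
Leg 2: desired track 48.2°; wind correction -1.2° → command heading 47.0°, groundspeed 109.8 kt
Leg 3: desired track 72.6°; wind correction -3.8° → command heading 68.8°, groundspeed 111.9 kt
Leg 4: desired track 51.5°; wind correction -1.6° → command heading 49.9°, groundspeed 110.0 kt
Leg 5: desired track 116.9°; wind correction -6.6° → command heading 110.3°, groundspeed 120.6 kt
Leg 6: desired track 107.4°; wind correction -6.3° → command heading 101.1°, groundspeed 118.4 kt

Leg 1: heading=81.2°, groundspeed=114.0 kt
Leg 2: heading=47.0°, groundspeed=109.8 kt
Leg 3: heading=68.8°, groundspeed=111.9 kt
Leg 4: heading=49.9°, groundspeed=110.0 kt
Leg 5: heading=110.3°, groundspeed=120.6 kt
Leg 6: heading=101.1°, groundspeed=118.4 kt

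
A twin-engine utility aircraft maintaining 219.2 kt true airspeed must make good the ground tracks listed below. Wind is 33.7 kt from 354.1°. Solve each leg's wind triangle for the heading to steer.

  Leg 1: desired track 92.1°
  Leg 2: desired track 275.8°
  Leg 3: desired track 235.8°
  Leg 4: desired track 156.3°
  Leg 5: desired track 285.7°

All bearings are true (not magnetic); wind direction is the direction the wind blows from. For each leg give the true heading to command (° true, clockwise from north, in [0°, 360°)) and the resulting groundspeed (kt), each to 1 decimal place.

Leg 1: heading=83.3°, groundspeed=221.3 kt
Leg 2: heading=284.5°, groundspeed=209.9 kt
Leg 3: heading=243.6°, groundspeed=233.2 kt
Leg 4: heading=153.6°, groundspeed=251.0 kt
Leg 5: heading=293.9°, groundspeed=204.5 kt

Leg 1: desired track 92.1°; wind correction -8.8° → command heading 83.3°, groundspeed 221.3 kt
Leg 2: desired track 275.8°; wind correction +8.7° → command heading 284.5°, groundspeed 209.9 kt
Leg 3: desired track 235.8°; wind correction +7.8° → command heading 243.6°, groundspeed 233.2 kt
Leg 4: desired track 156.3°; wind correction -2.7° → command heading 153.6°, groundspeed 251.0 kt
Leg 5: desired track 285.7°; wind correction +8.2° → command heading 293.9°, groundspeed 204.5 kt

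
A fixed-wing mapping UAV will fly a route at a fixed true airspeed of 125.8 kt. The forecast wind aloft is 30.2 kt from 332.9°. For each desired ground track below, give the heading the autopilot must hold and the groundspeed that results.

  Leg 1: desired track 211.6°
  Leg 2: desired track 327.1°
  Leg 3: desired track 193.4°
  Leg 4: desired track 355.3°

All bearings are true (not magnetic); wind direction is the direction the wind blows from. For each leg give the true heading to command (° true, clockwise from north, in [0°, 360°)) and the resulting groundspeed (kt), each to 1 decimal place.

Leg 1: heading=223.4°, groundspeed=138.8 kt
Leg 2: heading=328.5°, groundspeed=95.7 kt
Leg 3: heading=202.4°, groundspeed=147.2 kt
Leg 4: heading=350.1°, groundspeed=97.4 kt

Leg 1: desired track 211.6°; wind correction +11.8° → command heading 223.4°, groundspeed 138.8 kt
Leg 2: desired track 327.1°; wind correction +1.4° → command heading 328.5°, groundspeed 95.7 kt
Leg 3: desired track 193.4°; wind correction +9.0° → command heading 202.4°, groundspeed 147.2 kt
Leg 4: desired track 355.3°; wind correction -5.2° → command heading 350.1°, groundspeed 97.4 kt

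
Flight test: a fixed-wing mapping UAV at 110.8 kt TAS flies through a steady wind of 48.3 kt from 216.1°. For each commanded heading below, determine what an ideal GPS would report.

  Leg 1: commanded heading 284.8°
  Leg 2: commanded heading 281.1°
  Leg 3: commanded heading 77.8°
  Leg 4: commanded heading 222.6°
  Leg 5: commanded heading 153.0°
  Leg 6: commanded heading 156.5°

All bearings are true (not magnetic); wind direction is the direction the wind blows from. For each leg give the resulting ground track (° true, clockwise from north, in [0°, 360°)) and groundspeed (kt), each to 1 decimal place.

Leg 1: heading 284.8°; drift +25.8° → track 310.6°, groundspeed 103.5 kt
Leg 2: heading 281.1°; drift +25.8° → track 306.9°, groundspeed 100.4 kt
Leg 3: heading 77.8°; drift -12.3° → track 65.5°, groundspeed 150.3 kt
Leg 4: heading 222.6°; drift +5.0° → track 227.6°, groundspeed 63.0 kt
Leg 5: heading 153.0°; drift -25.8° → track 127.2°, groundspeed 98.8 kt
Leg 6: heading 156.5°; drift -25.8° → track 130.7°, groundspeed 95.9 kt

Leg 1: track=310.6°, groundspeed=103.5 kt
Leg 2: track=306.9°, groundspeed=100.4 kt
Leg 3: track=65.5°, groundspeed=150.3 kt
Leg 4: track=227.6°, groundspeed=63.0 kt
Leg 5: track=127.2°, groundspeed=98.8 kt
Leg 6: track=130.7°, groundspeed=95.9 kt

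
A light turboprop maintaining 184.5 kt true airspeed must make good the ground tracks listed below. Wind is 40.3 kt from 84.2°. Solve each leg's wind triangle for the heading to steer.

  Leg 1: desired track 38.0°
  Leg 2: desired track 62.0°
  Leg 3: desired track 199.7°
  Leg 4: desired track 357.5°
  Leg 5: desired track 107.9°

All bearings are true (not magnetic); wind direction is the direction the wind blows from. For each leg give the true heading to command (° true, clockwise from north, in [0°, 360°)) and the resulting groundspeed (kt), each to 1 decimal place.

Leg 1: heading=47.1°, groundspeed=154.3 kt
Leg 2: heading=66.7°, groundspeed=146.6 kt
Leg 3: heading=188.3°, groundspeed=198.2 kt
Leg 4: heading=10.1°, groundspeed=177.7 kt
Leg 5: heading=102.9°, groundspeed=146.9 kt

Leg 1: desired track 38.0°; wind correction +9.1° → command heading 47.1°, groundspeed 154.3 kt
Leg 2: desired track 62.0°; wind correction +4.7° → command heading 66.7°, groundspeed 146.6 kt
Leg 3: desired track 199.7°; wind correction -11.4° → command heading 188.3°, groundspeed 198.2 kt
Leg 4: desired track 357.5°; wind correction +12.6° → command heading 10.1°, groundspeed 177.7 kt
Leg 5: desired track 107.9°; wind correction -5.0° → command heading 102.9°, groundspeed 146.9 kt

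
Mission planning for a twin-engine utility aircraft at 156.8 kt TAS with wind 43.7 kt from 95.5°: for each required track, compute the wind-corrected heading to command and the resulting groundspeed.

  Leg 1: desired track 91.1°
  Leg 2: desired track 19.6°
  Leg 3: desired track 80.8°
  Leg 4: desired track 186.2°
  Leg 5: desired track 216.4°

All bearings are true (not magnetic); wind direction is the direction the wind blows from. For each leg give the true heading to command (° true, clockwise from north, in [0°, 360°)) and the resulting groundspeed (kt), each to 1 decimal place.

Leg 1: heading=92.3°, groundspeed=113.2 kt
Leg 2: heading=35.3°, groundspeed=140.3 kt
Leg 3: heading=84.9°, groundspeed=114.1 kt
Leg 4: heading=170.0°, groundspeed=151.1 kt
Leg 5: heading=202.6°, groundspeed=174.7 kt

Leg 1: desired track 91.1°; wind correction +1.2° → command heading 92.3°, groundspeed 113.2 kt
Leg 2: desired track 19.6°; wind correction +15.7° → command heading 35.3°, groundspeed 140.3 kt
Leg 3: desired track 80.8°; wind correction +4.1° → command heading 84.9°, groundspeed 114.1 kt
Leg 4: desired track 186.2°; wind correction -16.2° → command heading 170.0°, groundspeed 151.1 kt
Leg 5: desired track 216.4°; wind correction -13.8° → command heading 202.6°, groundspeed 174.7 kt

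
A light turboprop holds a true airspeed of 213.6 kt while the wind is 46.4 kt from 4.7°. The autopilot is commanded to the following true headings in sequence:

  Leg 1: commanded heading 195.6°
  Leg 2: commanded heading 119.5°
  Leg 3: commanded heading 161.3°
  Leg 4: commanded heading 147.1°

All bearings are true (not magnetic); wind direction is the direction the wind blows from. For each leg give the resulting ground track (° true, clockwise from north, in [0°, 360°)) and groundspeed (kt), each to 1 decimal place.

Leg 1: heading 195.6°; drift -1.9° → track 193.7°, groundspeed 259.3 kt
Leg 2: heading 119.5°; drift +10.2° → track 129.7°, groundspeed 236.8 kt
Leg 3: heading 161.3°; drift +4.1° → track 165.4°, groundspeed 256.8 kt
Leg 4: heading 147.1°; drift +6.5° → track 153.6°, groundspeed 252.0 kt

Leg 1: track=193.7°, groundspeed=259.3 kt
Leg 2: track=129.7°, groundspeed=236.8 kt
Leg 3: track=165.4°, groundspeed=256.8 kt
Leg 4: track=153.6°, groundspeed=252.0 kt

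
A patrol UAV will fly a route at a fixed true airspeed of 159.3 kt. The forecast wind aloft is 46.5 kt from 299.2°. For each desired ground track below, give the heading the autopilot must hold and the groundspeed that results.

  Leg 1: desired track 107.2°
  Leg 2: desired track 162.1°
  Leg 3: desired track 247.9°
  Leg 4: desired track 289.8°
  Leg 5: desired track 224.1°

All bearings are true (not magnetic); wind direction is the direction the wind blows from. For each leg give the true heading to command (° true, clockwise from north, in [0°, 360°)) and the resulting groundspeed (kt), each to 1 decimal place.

Leg 1: desired track 107.2°; wind correction -3.5° → command heading 103.7°, groundspeed 204.5 kt
Leg 2: desired track 162.1°; wind correction +11.5° → command heading 173.6°, groundspeed 190.2 kt
Leg 3: desired track 247.9°; wind correction +13.2° → command heading 261.1°, groundspeed 126.0 kt
Leg 4: desired track 289.8°; wind correction +2.7° → command heading 292.5°, groundspeed 113.2 kt
Leg 5: desired track 224.1°; wind correction +16.4° → command heading 240.5°, groundspeed 140.9 kt

Leg 1: heading=103.7°, groundspeed=204.5 kt
Leg 2: heading=173.6°, groundspeed=190.2 kt
Leg 3: heading=261.1°, groundspeed=126.0 kt
Leg 4: heading=292.5°, groundspeed=113.2 kt
Leg 5: heading=240.5°, groundspeed=140.9 kt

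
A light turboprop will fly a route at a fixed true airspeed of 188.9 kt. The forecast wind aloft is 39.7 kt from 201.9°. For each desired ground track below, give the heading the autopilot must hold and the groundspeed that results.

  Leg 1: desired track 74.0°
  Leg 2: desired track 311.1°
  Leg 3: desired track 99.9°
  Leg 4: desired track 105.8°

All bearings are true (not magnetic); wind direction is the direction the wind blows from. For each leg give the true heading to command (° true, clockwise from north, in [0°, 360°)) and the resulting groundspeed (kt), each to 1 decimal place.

Leg 1: heading=83.5°, groundspeed=210.7 kt
Leg 2: heading=299.7°, groundspeed=198.2 kt
Leg 3: heading=111.8°, groundspeed=193.1 kt
Leg 4: heading=117.9°, groundspeed=188.9 kt

Leg 1: desired track 74.0°; wind correction +9.5° → command heading 83.5°, groundspeed 210.7 kt
Leg 2: desired track 311.1°; wind correction -11.4° → command heading 299.7°, groundspeed 198.2 kt
Leg 3: desired track 99.9°; wind correction +11.9° → command heading 111.8°, groundspeed 193.1 kt
Leg 4: desired track 105.8°; wind correction +12.1° → command heading 117.9°, groundspeed 188.9 kt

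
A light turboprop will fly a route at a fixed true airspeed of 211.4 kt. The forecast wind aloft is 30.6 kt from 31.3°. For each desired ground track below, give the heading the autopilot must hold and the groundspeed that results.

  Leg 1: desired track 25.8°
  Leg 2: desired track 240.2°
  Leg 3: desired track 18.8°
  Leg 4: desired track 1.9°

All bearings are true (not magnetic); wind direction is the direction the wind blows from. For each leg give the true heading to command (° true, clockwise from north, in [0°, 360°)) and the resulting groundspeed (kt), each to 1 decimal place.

Leg 1: heading=26.6°, groundspeed=180.9 kt
Leg 2: heading=244.2°, groundspeed=237.7 kt
Leg 3: heading=20.6°, groundspeed=181.4 kt
Leg 4: heading=6.0°, groundspeed=184.2 kt

Leg 1: desired track 25.8°; wind correction +0.8° → command heading 26.6°, groundspeed 180.9 kt
Leg 2: desired track 240.2°; wind correction +4.0° → command heading 244.2°, groundspeed 237.7 kt
Leg 3: desired track 18.8°; wind correction +1.8° → command heading 20.6°, groundspeed 181.4 kt
Leg 4: desired track 1.9°; wind correction +4.1° → command heading 6.0°, groundspeed 184.2 kt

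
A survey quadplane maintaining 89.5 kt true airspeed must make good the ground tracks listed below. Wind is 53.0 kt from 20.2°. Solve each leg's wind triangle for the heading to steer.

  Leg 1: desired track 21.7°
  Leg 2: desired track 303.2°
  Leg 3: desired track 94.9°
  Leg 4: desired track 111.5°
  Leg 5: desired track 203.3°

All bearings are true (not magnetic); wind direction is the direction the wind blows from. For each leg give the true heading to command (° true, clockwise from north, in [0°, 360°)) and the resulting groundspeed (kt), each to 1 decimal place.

Leg 1: heading=20.8°, groundspeed=36.5 kt
Leg 2: heading=338.4°, groundspeed=61.2 kt
Leg 3: heading=60.1°, groundspeed=59.5 kt
Leg 4: heading=75.2°, groundspeed=73.3 kt
Leg 5: heading=205.1°, groundspeed=142.4 kt

Leg 1: desired track 21.7°; wind correction -0.9° → command heading 20.8°, groundspeed 36.5 kt
Leg 2: desired track 303.2°; wind correction +35.2° → command heading 338.4°, groundspeed 61.2 kt
Leg 3: desired track 94.9°; wind correction -34.8° → command heading 60.1°, groundspeed 59.5 kt
Leg 4: desired track 111.5°; wind correction -36.3° → command heading 75.2°, groundspeed 73.3 kt
Leg 5: desired track 203.3°; wind correction +1.8° → command heading 205.1°, groundspeed 142.4 kt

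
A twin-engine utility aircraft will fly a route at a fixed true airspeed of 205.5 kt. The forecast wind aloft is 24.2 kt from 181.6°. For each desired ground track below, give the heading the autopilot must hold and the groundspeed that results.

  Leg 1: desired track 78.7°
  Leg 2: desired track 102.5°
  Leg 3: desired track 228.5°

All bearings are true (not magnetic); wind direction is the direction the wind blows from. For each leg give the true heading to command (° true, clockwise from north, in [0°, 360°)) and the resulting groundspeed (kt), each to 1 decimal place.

Leg 1: heading=85.3°, groundspeed=209.5 kt
Leg 2: heading=109.1°, groundspeed=199.5 kt
Leg 3: heading=223.6°, groundspeed=188.2 kt

Leg 1: desired track 78.7°; wind correction +6.6° → command heading 85.3°, groundspeed 209.5 kt
Leg 2: desired track 102.5°; wind correction +6.6° → command heading 109.1°, groundspeed 199.5 kt
Leg 3: desired track 228.5°; wind correction -4.9° → command heading 223.6°, groundspeed 188.2 kt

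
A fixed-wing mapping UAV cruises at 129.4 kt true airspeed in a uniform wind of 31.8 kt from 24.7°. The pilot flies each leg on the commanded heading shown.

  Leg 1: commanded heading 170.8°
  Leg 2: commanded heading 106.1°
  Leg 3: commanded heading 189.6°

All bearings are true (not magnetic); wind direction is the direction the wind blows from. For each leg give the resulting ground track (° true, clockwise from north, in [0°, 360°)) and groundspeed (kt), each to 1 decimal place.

Leg 1: heading 170.8°; drift +6.5° → track 177.3°, groundspeed 156.8 kt
Leg 2: heading 106.1°; drift +14.2° → track 120.3°, groundspeed 128.5 kt
Leg 3: heading 189.6°; drift +3.0° → track 192.6°, groundspeed 160.3 kt

Leg 1: track=177.3°, groundspeed=156.8 kt
Leg 2: track=120.3°, groundspeed=128.5 kt
Leg 3: track=192.6°, groundspeed=160.3 kt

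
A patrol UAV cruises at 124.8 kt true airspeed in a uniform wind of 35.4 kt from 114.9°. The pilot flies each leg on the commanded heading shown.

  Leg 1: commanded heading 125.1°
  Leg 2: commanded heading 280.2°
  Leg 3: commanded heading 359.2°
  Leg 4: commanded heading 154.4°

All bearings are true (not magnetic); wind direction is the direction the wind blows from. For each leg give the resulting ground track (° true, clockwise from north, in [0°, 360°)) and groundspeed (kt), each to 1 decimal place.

Leg 1: heading 125.1°; drift +4.0° → track 129.1°, groundspeed 90.2 kt
Leg 2: heading 280.2°; drift +3.2° → track 283.4°, groundspeed 159.3 kt
Leg 3: heading 359.2°; drift -12.8° → track 346.4°, groundspeed 143.7 kt
Leg 4: heading 154.4°; drift +13.0° → track 167.4°, groundspeed 100.1 kt

Leg 1: track=129.1°, groundspeed=90.2 kt
Leg 2: track=283.4°, groundspeed=159.3 kt
Leg 3: track=346.4°, groundspeed=143.7 kt
Leg 4: track=167.4°, groundspeed=100.1 kt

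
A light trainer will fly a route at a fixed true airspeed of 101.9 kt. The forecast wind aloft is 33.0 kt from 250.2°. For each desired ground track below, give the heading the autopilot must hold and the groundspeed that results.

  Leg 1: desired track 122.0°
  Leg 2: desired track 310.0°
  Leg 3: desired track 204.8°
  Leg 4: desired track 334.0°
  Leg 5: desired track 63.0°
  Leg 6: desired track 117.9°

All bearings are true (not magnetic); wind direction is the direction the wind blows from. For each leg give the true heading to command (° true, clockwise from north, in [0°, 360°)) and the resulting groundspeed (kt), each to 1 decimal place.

Leg 1: heading=136.7°, groundspeed=119.0 kt
Leg 2: heading=293.7°, groundspeed=81.2 kt
Leg 3: heading=218.1°, groundspeed=76.0 kt
Leg 4: heading=315.2°, groundspeed=92.9 kt
Leg 5: heading=60.7°, groundspeed=134.6 kt
Leg 6: heading=131.8°, groundspeed=121.1 kt

Leg 1: desired track 122.0°; wind correction +14.7° → command heading 136.7°, groundspeed 119.0 kt
Leg 2: desired track 310.0°; wind correction -16.3° → command heading 293.7°, groundspeed 81.2 kt
Leg 3: desired track 204.8°; wind correction +13.3° → command heading 218.1°, groundspeed 76.0 kt
Leg 4: desired track 334.0°; wind correction -18.8° → command heading 315.2°, groundspeed 92.9 kt
Leg 5: desired track 63.0°; wind correction -2.3° → command heading 60.7°, groundspeed 134.6 kt
Leg 6: desired track 117.9°; wind correction +13.9° → command heading 131.8°, groundspeed 121.1 kt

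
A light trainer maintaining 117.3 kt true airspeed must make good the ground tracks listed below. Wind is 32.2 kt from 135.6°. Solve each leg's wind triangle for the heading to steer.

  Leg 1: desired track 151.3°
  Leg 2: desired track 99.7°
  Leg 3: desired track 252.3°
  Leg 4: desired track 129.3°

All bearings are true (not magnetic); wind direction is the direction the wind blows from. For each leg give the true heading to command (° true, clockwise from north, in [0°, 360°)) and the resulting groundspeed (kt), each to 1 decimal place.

Leg 1: heading=147.0°, groundspeed=86.0 kt
Leg 2: heading=109.0°, groundspeed=89.7 kt
Leg 3: heading=238.1°, groundspeed=128.2 kt
Leg 4: heading=131.0°, groundspeed=85.2 kt

Leg 1: desired track 151.3°; wind correction -4.3° → command heading 147.0°, groundspeed 86.0 kt
Leg 2: desired track 99.7°; wind correction +9.3° → command heading 109.0°, groundspeed 89.7 kt
Leg 3: desired track 252.3°; wind correction -14.2° → command heading 238.1°, groundspeed 128.2 kt
Leg 4: desired track 129.3°; wind correction +1.7° → command heading 131.0°, groundspeed 85.2 kt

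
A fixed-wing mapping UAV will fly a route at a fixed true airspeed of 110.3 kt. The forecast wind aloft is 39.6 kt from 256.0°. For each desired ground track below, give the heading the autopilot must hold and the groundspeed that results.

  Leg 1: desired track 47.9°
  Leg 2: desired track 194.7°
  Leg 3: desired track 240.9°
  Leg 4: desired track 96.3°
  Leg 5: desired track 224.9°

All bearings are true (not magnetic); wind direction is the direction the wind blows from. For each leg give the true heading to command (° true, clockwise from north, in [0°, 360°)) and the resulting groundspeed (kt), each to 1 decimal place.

Leg 1: heading=38.2°, groundspeed=143.6 kt
Leg 2: heading=213.1°, groundspeed=85.7 kt
Leg 3: heading=246.3°, groundspeed=71.6 kt
Leg 4: heading=103.5°, groundspeed=146.6 kt
Leg 5: heading=235.6°, groundspeed=74.5 kt

Leg 1: desired track 47.9°; wind correction -9.7° → command heading 38.2°, groundspeed 143.6 kt
Leg 2: desired track 194.7°; wind correction +18.4° → command heading 213.1°, groundspeed 85.7 kt
Leg 3: desired track 240.9°; wind correction +5.4° → command heading 246.3°, groundspeed 71.6 kt
Leg 4: desired track 96.3°; wind correction +7.2° → command heading 103.5°, groundspeed 146.6 kt
Leg 5: desired track 224.9°; wind correction +10.7° → command heading 235.6°, groundspeed 74.5 kt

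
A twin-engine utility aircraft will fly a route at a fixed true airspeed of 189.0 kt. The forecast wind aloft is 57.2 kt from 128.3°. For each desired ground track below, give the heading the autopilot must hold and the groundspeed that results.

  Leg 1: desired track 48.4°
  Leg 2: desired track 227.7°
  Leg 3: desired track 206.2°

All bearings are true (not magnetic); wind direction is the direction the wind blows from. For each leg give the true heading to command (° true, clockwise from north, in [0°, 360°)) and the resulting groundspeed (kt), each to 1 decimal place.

Leg 1: desired track 48.4°; wind correction +17.3° → command heading 65.7°, groundspeed 170.4 kt
Leg 2: desired track 227.7°; wind correction -17.4° → command heading 210.3°, groundspeed 189.7 kt
Leg 3: desired track 206.2°; wind correction -17.2° → command heading 189.0°, groundspeed 168.5 kt

Leg 1: heading=65.7°, groundspeed=170.4 kt
Leg 2: heading=210.3°, groundspeed=189.7 kt
Leg 3: heading=189.0°, groundspeed=168.5 kt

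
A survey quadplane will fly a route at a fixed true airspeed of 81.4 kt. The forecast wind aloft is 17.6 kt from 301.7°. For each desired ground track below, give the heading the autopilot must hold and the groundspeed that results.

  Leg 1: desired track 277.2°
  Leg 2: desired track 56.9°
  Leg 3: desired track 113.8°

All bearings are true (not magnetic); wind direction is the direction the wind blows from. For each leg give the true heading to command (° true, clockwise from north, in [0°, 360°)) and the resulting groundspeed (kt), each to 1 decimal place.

Leg 1: desired track 277.2°; wind correction +5.1° → command heading 282.3°, groundspeed 65.1 kt
Leg 2: desired track 56.9°; wind correction -11.3° → command heading 45.6°, groundspeed 87.3 kt
Leg 3: desired track 113.8°; wind correction -1.7° → command heading 112.1°, groundspeed 98.8 kt

Leg 1: heading=282.3°, groundspeed=65.1 kt
Leg 2: heading=45.6°, groundspeed=87.3 kt
Leg 3: heading=112.1°, groundspeed=98.8 kt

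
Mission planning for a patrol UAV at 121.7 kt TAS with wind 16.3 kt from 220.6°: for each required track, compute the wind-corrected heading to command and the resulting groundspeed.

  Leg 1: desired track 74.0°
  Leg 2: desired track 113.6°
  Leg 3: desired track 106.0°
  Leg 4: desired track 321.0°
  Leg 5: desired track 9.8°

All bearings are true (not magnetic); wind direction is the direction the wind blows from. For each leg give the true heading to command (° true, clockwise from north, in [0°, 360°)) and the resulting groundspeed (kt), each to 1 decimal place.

Leg 1: heading=78.2°, groundspeed=135.0 kt
Leg 2: heading=121.0°, groundspeed=125.5 kt
Leg 3: heading=113.0°, groundspeed=127.6 kt
Leg 4: heading=313.4°, groundspeed=123.6 kt
Leg 5: heading=5.9°, groundspeed=135.4 kt

Leg 1: desired track 74.0°; wind correction +4.2° → command heading 78.2°, groundspeed 135.0 kt
Leg 2: desired track 113.6°; wind correction +7.4° → command heading 121.0°, groundspeed 125.5 kt
Leg 3: desired track 106.0°; wind correction +7.0° → command heading 113.0°, groundspeed 127.6 kt
Leg 4: desired track 321.0°; wind correction -7.6° → command heading 313.4°, groundspeed 123.6 kt
Leg 5: desired track 9.8°; wind correction -3.9° → command heading 5.9°, groundspeed 135.4 kt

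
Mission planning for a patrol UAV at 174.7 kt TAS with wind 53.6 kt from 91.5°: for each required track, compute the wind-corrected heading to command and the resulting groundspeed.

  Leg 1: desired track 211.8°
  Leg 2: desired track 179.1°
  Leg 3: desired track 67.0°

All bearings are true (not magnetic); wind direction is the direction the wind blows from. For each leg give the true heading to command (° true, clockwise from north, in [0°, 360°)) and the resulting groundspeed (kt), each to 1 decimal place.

Leg 1: desired track 211.8°; wind correction -15.4° → command heading 196.4°, groundspeed 195.5 kt
Leg 2: desired track 179.1°; wind correction -17.9° → command heading 161.2°, groundspeed 164.0 kt
Leg 3: desired track 67.0°; wind correction +7.3° → command heading 74.3°, groundspeed 124.5 kt

Leg 1: heading=196.4°, groundspeed=195.5 kt
Leg 2: heading=161.2°, groundspeed=164.0 kt
Leg 3: heading=74.3°, groundspeed=124.5 kt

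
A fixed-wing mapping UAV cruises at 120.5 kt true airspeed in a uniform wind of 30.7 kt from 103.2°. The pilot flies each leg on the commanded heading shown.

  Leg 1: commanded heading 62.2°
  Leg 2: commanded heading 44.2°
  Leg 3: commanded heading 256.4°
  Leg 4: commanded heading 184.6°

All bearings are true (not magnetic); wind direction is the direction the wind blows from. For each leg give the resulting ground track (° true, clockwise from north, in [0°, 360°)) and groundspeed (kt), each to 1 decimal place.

Leg 1: track=50.5°, groundspeed=99.4 kt
Leg 2: track=30.1°, groundspeed=107.9 kt
Leg 3: track=261.7°, groundspeed=148.5 kt
Leg 4: track=199.3°, groundspeed=119.8 kt

Leg 1: heading 62.2°; drift -11.7° → track 50.5°, groundspeed 99.4 kt
Leg 2: heading 44.2°; drift -14.1° → track 30.1°, groundspeed 107.9 kt
Leg 3: heading 256.4°; drift +5.3° → track 261.7°, groundspeed 148.5 kt
Leg 4: heading 184.6°; drift +14.7° → track 199.3°, groundspeed 119.8 kt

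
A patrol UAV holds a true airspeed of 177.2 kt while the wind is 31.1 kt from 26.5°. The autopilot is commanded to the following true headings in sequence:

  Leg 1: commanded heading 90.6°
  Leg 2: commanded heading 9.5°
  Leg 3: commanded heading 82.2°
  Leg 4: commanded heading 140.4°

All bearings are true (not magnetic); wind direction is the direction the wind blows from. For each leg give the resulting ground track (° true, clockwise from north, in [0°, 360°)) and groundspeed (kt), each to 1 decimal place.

Leg 1: track=100.3°, groundspeed=166.0 kt
Leg 2: track=6.0°, groundspeed=147.7 kt
Leg 3: track=91.3°, groundspeed=161.7 kt
Leg 4: track=148.9°, groundspeed=191.9 kt

Leg 1: heading 90.6°; drift +9.7° → track 100.3°, groundspeed 166.0 kt
Leg 2: heading 9.5°; drift -3.5° → track 6.0°, groundspeed 147.7 kt
Leg 3: heading 82.2°; drift +9.1° → track 91.3°, groundspeed 161.7 kt
Leg 4: heading 140.4°; drift +8.5° → track 148.9°, groundspeed 191.9 kt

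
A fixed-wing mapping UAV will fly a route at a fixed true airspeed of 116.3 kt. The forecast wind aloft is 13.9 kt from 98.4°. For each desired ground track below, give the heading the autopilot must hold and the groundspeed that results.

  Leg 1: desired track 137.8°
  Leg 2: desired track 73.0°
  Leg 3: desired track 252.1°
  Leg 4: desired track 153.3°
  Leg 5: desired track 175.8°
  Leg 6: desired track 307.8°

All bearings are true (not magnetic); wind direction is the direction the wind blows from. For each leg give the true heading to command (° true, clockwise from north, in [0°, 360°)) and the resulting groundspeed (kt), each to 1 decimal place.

Leg 1: heading=133.4°, groundspeed=105.2 kt
Leg 2: heading=75.9°, groundspeed=103.6 kt
Leg 3: heading=249.1°, groundspeed=128.6 kt
Leg 4: heading=147.7°, groundspeed=107.8 kt
Leg 5: heading=169.1°, groundspeed=112.5 kt
Leg 6: heading=311.2°, groundspeed=128.2 kt

Leg 1: desired track 137.8°; wind correction -4.4° → command heading 133.4°, groundspeed 105.2 kt
Leg 2: desired track 73.0°; wind correction +2.9° → command heading 75.9°, groundspeed 103.6 kt
Leg 3: desired track 252.1°; wind correction -3.0° → command heading 249.1°, groundspeed 128.6 kt
Leg 4: desired track 153.3°; wind correction -5.6° → command heading 147.7°, groundspeed 107.8 kt
Leg 5: desired track 175.8°; wind correction -6.7° → command heading 169.1°, groundspeed 112.5 kt
Leg 6: desired track 307.8°; wind correction +3.4° → command heading 311.2°, groundspeed 128.2 kt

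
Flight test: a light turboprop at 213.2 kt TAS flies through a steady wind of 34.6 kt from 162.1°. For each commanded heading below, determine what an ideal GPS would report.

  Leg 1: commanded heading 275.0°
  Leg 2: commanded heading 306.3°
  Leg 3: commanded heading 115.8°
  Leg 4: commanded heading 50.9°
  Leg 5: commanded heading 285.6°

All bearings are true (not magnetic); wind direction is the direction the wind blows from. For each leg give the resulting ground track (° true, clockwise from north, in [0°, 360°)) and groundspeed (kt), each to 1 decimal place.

Leg 1: heading 275.0°; drift +8.0° → track 283.0°, groundspeed 228.9 kt
Leg 2: heading 306.3°; drift +4.8° → track 311.1°, groundspeed 242.1 kt
Leg 3: heading 115.8°; drift -7.5° → track 108.3°, groundspeed 190.9 kt
Leg 4: heading 50.9°; drift -8.1° → track 42.8°, groundspeed 228.0 kt
Leg 5: heading 285.6°; drift +7.1° → track 292.7°, groundspeed 234.1 kt

Leg 1: track=283.0°, groundspeed=228.9 kt
Leg 2: track=311.1°, groundspeed=242.1 kt
Leg 3: track=108.3°, groundspeed=190.9 kt
Leg 4: track=42.8°, groundspeed=228.0 kt
Leg 5: track=292.7°, groundspeed=234.1 kt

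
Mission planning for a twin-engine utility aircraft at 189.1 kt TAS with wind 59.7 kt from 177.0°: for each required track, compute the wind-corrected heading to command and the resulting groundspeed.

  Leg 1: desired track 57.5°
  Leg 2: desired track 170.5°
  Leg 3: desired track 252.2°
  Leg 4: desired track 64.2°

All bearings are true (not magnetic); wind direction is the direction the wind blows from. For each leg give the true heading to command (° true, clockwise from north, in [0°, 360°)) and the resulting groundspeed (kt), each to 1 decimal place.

Leg 1: desired track 57.5°; wind correction +15.9° → command heading 73.4°, groundspeed 211.2 kt
Leg 2: desired track 170.5°; wind correction +2.0° → command heading 172.5°, groundspeed 129.7 kt
Leg 3: desired track 252.2°; wind correction -17.8° → command heading 234.4°, groundspeed 164.8 kt
Leg 4: desired track 64.2°; wind correction +16.9° → command heading 81.1°, groundspeed 204.0 kt

Leg 1: heading=73.4°, groundspeed=211.2 kt
Leg 2: heading=172.5°, groundspeed=129.7 kt
Leg 3: heading=234.4°, groundspeed=164.8 kt
Leg 4: heading=81.1°, groundspeed=204.0 kt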